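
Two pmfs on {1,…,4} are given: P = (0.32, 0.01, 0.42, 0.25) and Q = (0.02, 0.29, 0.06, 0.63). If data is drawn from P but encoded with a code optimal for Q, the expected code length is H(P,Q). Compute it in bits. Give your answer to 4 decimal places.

3.6953 bits

H(P,Q) = −Σ p·log₂ q.
  −0.32·log₂(0.02) = 1.80603
  −0.01·log₂(0.29) = 0.01786
  −0.42·log₂(0.06) = 1.70474
  −0.25·log₂(0.63) = 0.16664
H(P,Q) = 3.6953 bits.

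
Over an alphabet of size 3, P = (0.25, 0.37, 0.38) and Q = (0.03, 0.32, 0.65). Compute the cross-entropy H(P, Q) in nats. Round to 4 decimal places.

H(P,Q) = −Σ p·ln q.
  −0.25·ln(0.03) = 0.87664
  −0.37·ln(0.32) = 0.42159
  −0.38·ln(0.65) = 0.16370
H(P,Q) = 1.4619 nats.

1.4619 nats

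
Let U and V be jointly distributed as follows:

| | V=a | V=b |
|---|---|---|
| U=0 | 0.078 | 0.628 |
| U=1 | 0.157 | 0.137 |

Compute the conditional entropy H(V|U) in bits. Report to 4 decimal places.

0.6470 bits

Marginals: p(U) = (0.7060, 0.2940), p(V) = (0.2350, 0.7650).
H(V|U) = Σ p(U) · H(V|U=·).
  U=0: p=0.7060, H(V|U=0) = 0.5014
  U=1: p=0.2940, H(V|U=1) = 0.9967
Weighted sum = 0.6470 bits.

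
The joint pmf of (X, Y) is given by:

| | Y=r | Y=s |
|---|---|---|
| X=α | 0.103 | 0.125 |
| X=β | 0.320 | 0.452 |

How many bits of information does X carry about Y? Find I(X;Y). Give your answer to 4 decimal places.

0.0007 bits

Marginals: p(X) = (0.2280, 0.7720), p(Y) = (0.4230, 0.5770).
I(X;Y) = Σ p(x,y)·log₂[p(x,y)/(p(x)p(y))].
  (α,r): 0.103·log₂(1.0680) = 0.00977
  (α,s): 0.125·log₂(0.9502) = -0.00922
  (β,r): 0.320·log₂(0.9799) = -0.00936
  (β,s): 0.452·log₂(1.0147) = 0.00953
Sum = 0.0007 bits.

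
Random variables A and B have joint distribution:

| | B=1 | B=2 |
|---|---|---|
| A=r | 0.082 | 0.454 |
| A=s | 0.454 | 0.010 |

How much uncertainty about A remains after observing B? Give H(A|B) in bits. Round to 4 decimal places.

Marginals: p(A) = (0.5360, 0.4640), p(B) = (0.5360, 0.4640).
H(A|B) = Σ p(B) · H(A|B=·).
  B=1: p=0.5360, H(A|B=1) = 0.6173
  B=2: p=0.4640, H(A|B=2) = 0.1501
Weighted sum = 0.4005 bits.

0.4005 bits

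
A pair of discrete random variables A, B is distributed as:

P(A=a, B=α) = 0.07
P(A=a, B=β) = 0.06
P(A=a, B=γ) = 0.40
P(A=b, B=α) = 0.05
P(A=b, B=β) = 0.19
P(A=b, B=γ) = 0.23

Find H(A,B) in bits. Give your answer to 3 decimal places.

H(A,B) = −Σ p(x,y)·log₂ p(x,y) over all 6 cells.
  cell (a,α): −0.07·log₂0.07 = 0.2686
  cell (a,β): −0.06·log₂0.06 = 0.2435
  cell (a,γ): −0.40·log₂0.40 = 0.5288
  cell (b,α): −0.05·log₂0.05 = 0.2161
  cell (b,β): −0.19·log₂0.19 = 0.4552
  cell (b,γ): −0.23·log₂0.23 = 0.4877
Sum = 2.200 bits.

2.200 bits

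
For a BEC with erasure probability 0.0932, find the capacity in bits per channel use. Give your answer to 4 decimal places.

Binary erasure channel: capacity C = 1 − ε.
C = 1 − 0.0932 = 0.9068 bits per channel use.

0.9068 bits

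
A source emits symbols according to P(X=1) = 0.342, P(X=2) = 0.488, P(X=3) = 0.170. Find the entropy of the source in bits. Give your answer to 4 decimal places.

1.4691 bits

H(X) = −Σ p·log₂ p.
  −(0.342)·log₂(0.342) = 0.52939
  −(0.488)·log₂(0.488) = 0.50510
  −(0.170)·log₂(0.170) = 0.43459
Sum: 0.52939 + 0.50510 + 0.43459 = 1.4691 bits.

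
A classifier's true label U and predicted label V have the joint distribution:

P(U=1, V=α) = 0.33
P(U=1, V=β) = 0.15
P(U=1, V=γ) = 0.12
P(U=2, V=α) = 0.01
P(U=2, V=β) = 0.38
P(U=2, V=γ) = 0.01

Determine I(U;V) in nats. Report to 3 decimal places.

Marginals: p(U) = (0.6000, 0.4000), p(V) = (0.3400, 0.5300, 0.1300).
I(U;V) = Σ p(x,y)·ln[p(x,y)/(p(x)p(y))].
  (1,α): 0.33·ln(1.6176) = 0.1587
  (1,β): 0.15·ln(0.4717) = -0.1127
  (1,γ): 0.12·ln(1.5385) = 0.0517
  (2,α): 0.01·ln(0.0735) = -0.0261
  (2,β): 0.38·ln(1.7925) = 0.2218
  (2,γ): 0.01·ln(0.1923) = -0.0165
Sum = 0.277 nats.

0.277 nats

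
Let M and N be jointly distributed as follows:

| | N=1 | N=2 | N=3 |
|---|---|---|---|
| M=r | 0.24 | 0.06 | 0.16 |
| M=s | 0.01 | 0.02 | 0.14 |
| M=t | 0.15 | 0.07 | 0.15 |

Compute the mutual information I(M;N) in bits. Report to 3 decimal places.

0.112 bits

Marginals: p(M) = (0.4600, 0.1700, 0.3700), p(N) = (0.4000, 0.1500, 0.4500).
I(M;N) = Σ p(x,y)·log₂[p(x,y)/(p(x)p(y))].
  (r,1): 0.24·log₂(1.3043) = 0.0920
  (r,2): 0.06·log₂(0.8696) = -0.0121
  (r,3): 0.16·log₂(0.7729) = -0.0594
  (s,1): 0.01·log₂(0.1471) = -0.0277
  (s,2): 0.02·log₂(0.7843) = -0.0070
  (s,3): 0.14·log₂(1.8301) = 0.1221
  (t,1): 0.15·log₂(1.0135) = 0.0029
  (t,2): 0.07·log₂(1.2613) = 0.0234
  (t,3): 0.15·log₂(0.9009) = -0.0226
Sum = 0.112 bits.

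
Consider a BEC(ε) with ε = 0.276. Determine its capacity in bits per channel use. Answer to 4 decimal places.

Binary erasure channel: capacity C = 1 − ε.
C = 1 − 0.276 = 0.7240 bits per channel use.

0.7240 bits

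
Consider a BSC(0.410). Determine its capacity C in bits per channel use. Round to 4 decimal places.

Binary symmetric channel: C = 1 − h₂(ε) where h₂ is the binary entropy function.
h₂(0.410) = −0.410·log₂0.410 − 0.590·log₂0.590 = 0.9765.
C = 1 − 0.9765 = 0.0235 bits per channel use.

0.0235 bits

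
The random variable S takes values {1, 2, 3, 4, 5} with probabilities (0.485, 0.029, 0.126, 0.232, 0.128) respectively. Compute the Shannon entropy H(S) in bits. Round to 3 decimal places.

H(S) = −Σ p·log₂ p.
  −(0.485)·log₂(0.485) = 0.5063
  −(0.029)·log₂(0.029) = 0.1481
  −(0.126)·log₂(0.126) = 0.3766
  −(0.232)·log₂(0.232) = 0.4890
  −(0.128)·log₂(0.128) = 0.3796
Sum: 0.5063 + 0.1481 + 0.3766 + 0.4890 + 0.3796 = 1.900 bits.

1.900 bits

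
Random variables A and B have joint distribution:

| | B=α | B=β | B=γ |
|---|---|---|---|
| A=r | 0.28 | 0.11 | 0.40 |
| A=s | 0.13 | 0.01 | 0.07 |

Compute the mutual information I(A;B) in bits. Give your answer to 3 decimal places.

Marginals: p(A) = (0.7900, 0.2100), p(B) = (0.4100, 0.1200, 0.4700).
I(A;B) = Σ p(x,y)·log₂[p(x,y)/(p(x)p(y))].
  (r,α): 0.28·log₂(0.8645) = -0.0588
  (r,β): 0.11·log₂(1.1603) = 0.0236
  (r,γ): 0.40·log₂(1.0773) = 0.0430
  (s,α): 0.13·log₂(1.5099) = 0.0773
  (s,β): 0.01·log₂(0.3968) = -0.0133
  (s,γ): 0.07·log₂(0.7092) = -0.0347
Sum = 0.037 bits.

0.037 bits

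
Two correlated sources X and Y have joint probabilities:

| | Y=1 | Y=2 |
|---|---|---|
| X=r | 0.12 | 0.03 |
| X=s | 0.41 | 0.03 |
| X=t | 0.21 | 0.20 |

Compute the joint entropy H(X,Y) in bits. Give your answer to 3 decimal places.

H(X,Y) = −Σ p(x,y)·log₂ p(x,y) over all 6 cells.
  cell (r,1): −0.12·log₂0.12 = 0.3671
  cell (r,2): −0.03·log₂0.03 = 0.1518
  cell (s,1): −0.41·log₂0.41 = 0.5274
  cell (s,2): −0.03·log₂0.03 = 0.1518
  cell (t,1): −0.21·log₂0.21 = 0.4728
  cell (t,2): −0.20·log₂0.20 = 0.4644
Sum = 2.135 bits.

2.135 bits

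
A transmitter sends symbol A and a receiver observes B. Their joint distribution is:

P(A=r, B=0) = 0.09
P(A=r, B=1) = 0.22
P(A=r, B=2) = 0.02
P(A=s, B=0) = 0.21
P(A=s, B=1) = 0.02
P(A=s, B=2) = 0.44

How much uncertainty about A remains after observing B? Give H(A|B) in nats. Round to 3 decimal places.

Chain rule: H(A|B) = H(A,B) − H(B).
Marginals: p(A) = (0.3300, 0.6700), p(B) = (0.3000, 0.2400, 0.4600).
H(A,B) = 1.3953 nats; H(B) = 1.0609 nats.
H(A|B) = 1.3953 − 1.0609 = 0.334 nats.

0.334 nats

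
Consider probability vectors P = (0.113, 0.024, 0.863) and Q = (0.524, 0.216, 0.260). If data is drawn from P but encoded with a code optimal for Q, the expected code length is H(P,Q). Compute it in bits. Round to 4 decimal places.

1.8356 bits

H(P,Q) = −Σ p·log₂ q.
  −0.113·log₂(0.524) = 0.10536
  −0.024·log₂(0.216) = 0.05306
  −0.863·log₂(0.260) = 1.67717
H(P,Q) = 1.8356 bits.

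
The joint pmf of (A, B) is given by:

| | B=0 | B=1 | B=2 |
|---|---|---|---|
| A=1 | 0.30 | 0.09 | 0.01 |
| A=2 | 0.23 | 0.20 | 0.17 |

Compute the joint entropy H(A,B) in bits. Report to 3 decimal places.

2.287 bits

H(A,B) = −Σ p(x,y)·log₂ p(x,y) over all 6 cells.
  cell (1,0): −0.30·log₂0.30 = 0.5211
  cell (1,1): −0.09·log₂0.09 = 0.3127
  cell (1,2): −0.01·log₂0.01 = 0.0664
  cell (2,0): −0.23·log₂0.23 = 0.4877
  cell (2,1): −0.20·log₂0.20 = 0.4644
  cell (2,2): −0.17·log₂0.17 = 0.4346
Sum = 2.287 bits.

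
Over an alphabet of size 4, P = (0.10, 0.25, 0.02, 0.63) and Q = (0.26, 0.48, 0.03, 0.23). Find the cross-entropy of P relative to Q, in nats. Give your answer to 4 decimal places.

H(P,Q) = −Σ p·ln q.
  −0.10·ln(0.26) = 0.13471
  −0.25·ln(0.48) = 0.18349
  −0.02·ln(0.03) = 0.07013
  −0.63·ln(0.23) = 0.92590
H(P,Q) = 1.3142 nats.

1.3142 nats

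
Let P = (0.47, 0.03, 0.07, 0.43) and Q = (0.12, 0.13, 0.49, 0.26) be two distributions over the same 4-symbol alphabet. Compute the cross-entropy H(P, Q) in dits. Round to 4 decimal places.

H(P,Q) = −Σ p·log₁₀ q.
  −0.47·log₁₀(0.12) = 0.43278
  −0.03·log₁₀(0.13) = 0.02658
  −0.07·log₁₀(0.49) = 0.02169
  −0.43·log₁₀(0.26) = 0.25156
H(P,Q) = 0.7326 dits.

0.7326 dits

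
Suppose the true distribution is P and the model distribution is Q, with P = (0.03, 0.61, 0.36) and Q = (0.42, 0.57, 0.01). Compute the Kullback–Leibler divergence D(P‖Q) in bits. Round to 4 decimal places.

1.8066 bits

D(P‖Q) = Σ p·log₂(p/q).
  0.03·log₂(0.03/0.42) = -0.11422
  0.61·log₂(0.61/0.57) = 0.05969
  0.36·log₂(0.36/0.01) = 1.86117
D(P‖Q) = 1.8066 bits.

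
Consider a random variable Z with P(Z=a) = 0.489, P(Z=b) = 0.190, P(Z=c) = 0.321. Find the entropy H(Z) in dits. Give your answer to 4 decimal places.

0.4474 dits

H(Z) = −Σ p·log₁₀ p.
  −(0.489)·log₁₀(0.489) = 0.15193
  −(0.190)·log₁₀(0.190) = 0.13704
  −(0.321)·log₁₀(0.321) = 0.15841
Sum: 0.15193 + 0.13704 + 0.15841 = 0.4474 dits.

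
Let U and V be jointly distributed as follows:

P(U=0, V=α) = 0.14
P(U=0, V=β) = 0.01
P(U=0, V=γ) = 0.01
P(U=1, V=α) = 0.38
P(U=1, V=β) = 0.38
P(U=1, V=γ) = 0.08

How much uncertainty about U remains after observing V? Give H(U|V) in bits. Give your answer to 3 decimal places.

Chain rule: H(U|V) = H(U,V) − H(V).
Marginals: p(U) = (0.1600, 0.8400), p(V) = (0.5200, 0.3900, 0.0900).
H(U,V) = 1.8824 bits; H(V) = 1.3330 bits.
H(U|V) = 1.8824 − 1.3330 = 0.549 bits.

0.549 bits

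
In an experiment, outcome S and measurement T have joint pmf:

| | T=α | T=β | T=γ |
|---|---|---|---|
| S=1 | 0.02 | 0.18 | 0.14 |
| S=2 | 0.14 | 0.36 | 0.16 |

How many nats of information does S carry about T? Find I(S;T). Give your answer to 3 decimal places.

Marginals: p(S) = (0.3400, 0.6600), p(T) = (0.1600, 0.5400, 0.3000).
I(S;T) = H(S) + H(T) − H(S,T).
H(S) = 0.6410, H(T) = 0.9871, H(S,T) = 1.5984.
I(S;T) = 0.6410 + 0.9871 − 1.5984 = 0.030 nats.

0.030 nats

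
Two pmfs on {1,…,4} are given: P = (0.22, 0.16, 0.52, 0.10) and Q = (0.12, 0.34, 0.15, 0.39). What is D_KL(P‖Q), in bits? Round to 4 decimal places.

D(P‖Q) = Σ p·log₂(p/q).
  0.22·log₂(0.22/0.12) = 0.19238
  0.16·log₂(0.16/0.34) = -0.17399
  0.52·log₂(0.52/0.15) = 0.93265
  0.10·log₂(0.10/0.39) = -0.19635
D(P‖Q) = 0.7547 bits.

0.7547 bits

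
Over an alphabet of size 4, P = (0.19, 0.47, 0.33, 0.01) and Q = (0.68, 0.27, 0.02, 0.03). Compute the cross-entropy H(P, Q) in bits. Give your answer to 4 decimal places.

2.9066 bits

H(P,Q) = −Σ p·log₂ q.
  −0.19·log₂(0.68) = 0.10571
  −0.47·log₂(0.27) = 0.88782
  −0.33·log₂(0.02) = 1.86247
  −0.01·log₂(0.03) = 0.05059
H(P,Q) = 2.9066 bits.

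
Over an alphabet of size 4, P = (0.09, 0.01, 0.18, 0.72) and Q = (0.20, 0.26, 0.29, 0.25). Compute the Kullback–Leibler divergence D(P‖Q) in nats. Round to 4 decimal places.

0.5713 nats

D(P‖Q) = Σ p·ln(p/q).
  0.09·ln(0.09/0.20) = -0.07187
  0.01·ln(0.01/0.26) = -0.03258
  0.18·ln(0.18/0.29) = -0.08585
  0.72·ln(0.72/0.25) = 0.76161
D(P‖Q) = 0.5713 nats.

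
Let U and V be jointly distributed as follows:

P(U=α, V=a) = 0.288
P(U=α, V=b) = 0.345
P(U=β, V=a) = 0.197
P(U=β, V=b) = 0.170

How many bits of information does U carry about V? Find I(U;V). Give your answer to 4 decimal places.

Marginals: p(U) = (0.6330, 0.3670), p(V) = (0.4850, 0.5150).
I(U;V) = Σ p(x,y)·log₂[p(x,y)/(p(x)p(y))].
  (α,a): 0.288·log₂(0.9381) = -0.02655
  (α,b): 0.345·log₂(1.0583) = 0.02820
  (β,a): 0.197·log₂(1.1068) = 0.02883
  (β,b): 0.170·log₂(0.8994) = -0.02599
Sum = 0.0045 bits.

0.0045 bits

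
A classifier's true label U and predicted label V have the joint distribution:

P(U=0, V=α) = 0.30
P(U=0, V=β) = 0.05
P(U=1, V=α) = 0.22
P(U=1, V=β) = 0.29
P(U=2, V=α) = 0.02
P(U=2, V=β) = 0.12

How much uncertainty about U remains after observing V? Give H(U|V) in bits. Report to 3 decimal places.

Marginals: p(U) = (0.3500, 0.5100, 0.1400), p(V) = (0.5400, 0.4600).
H(U|V) = Σ p(V) · H(U|V=·).
  V=α: p=0.5400, H(U|V=α) = 1.1750
  V=β: p=0.4600, H(U|V=β) = 1.2733
Weighted sum = 1.220 bits.

1.220 bits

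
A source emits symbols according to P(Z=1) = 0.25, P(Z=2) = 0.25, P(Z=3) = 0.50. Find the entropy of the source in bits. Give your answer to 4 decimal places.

1.5000 bits

H(Z) = −Σ p·log₂ p.
  −(0.25)·log₂(0.25) = 0.50000
  −(0.25)·log₂(0.25) = 0.50000
  −(0.50)·log₂(0.50) = 0.50000
Sum: 0.50000 + 0.50000 + 0.50000 = 1.5000 bits.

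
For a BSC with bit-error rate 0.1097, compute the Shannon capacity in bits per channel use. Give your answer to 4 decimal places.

0.5010 bits

Binary symmetric channel: C = 1 − h₂(ε) where h₂ is the binary entropy function.
h₂(0.1097) = −0.1097·log₂0.1097 − 0.8903·log₂0.8903 = 0.4990.
C = 1 − 0.4990 = 0.5010 bits per channel use.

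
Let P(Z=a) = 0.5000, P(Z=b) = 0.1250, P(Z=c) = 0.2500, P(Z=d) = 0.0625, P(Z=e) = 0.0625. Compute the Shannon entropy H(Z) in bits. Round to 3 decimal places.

H(Z) = −Σ p·log₂ p.
  −(0.5000)·log₂(0.5000) = 0.5000
  −(0.1250)·log₂(0.1250) = 0.3750
  −(0.2500)·log₂(0.2500) = 0.5000
  −(0.0625)·log₂(0.0625) = 0.2500
  −(0.0625)·log₂(0.0625) = 0.2500
Sum: 0.5000 + 0.3750 + 0.5000 + 0.2500 + 0.2500 = 1.875 bits.

1.875 bits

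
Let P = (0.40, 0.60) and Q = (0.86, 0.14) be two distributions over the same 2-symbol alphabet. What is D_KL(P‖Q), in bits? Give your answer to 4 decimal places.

0.8180 bits

D(P‖Q) = Σ p·log₂(p/q).
  0.40·log₂(0.40/0.86) = -0.44173
  0.60·log₂(0.60/0.14) = 1.25972
D(P‖Q) = 0.8180 bits.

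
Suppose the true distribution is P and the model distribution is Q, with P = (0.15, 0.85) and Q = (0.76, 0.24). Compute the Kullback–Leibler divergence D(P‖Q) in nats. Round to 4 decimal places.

0.8315 nats

D(P‖Q) = Σ p·ln(p/q).
  0.15·ln(0.15/0.76) = -0.24340
  0.85·ln(0.85/0.24) = 1.07491
D(P‖Q) = 0.8315 nats.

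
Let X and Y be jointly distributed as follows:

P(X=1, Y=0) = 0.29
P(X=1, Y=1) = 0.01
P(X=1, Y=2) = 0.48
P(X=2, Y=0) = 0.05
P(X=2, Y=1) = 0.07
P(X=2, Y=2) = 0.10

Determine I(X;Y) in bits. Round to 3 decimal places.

Marginals: p(X) = (0.7800, 0.2200), p(Y) = (0.3400, 0.0800, 0.5800).
I(X;Y) = Σ p(x,y)·log₂[p(x,y)/(p(x)p(y))].
  (1,0): 0.29·log₂(1.0935) = 0.0374
  (1,1): 0.01·log₂(0.1603) = -0.0264
  (1,2): 0.48·log₂(1.0610) = 0.0410
  (2,0): 0.05·log₂(0.6684) = -0.0291
  (2,1): 0.07·log₂(3.9773) = 0.1394
  (2,2): 0.10·log₂(0.7837) = -0.0352
Sum = 0.127 bits.

0.127 bits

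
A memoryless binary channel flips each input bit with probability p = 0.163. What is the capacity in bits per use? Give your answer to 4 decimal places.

0.3586 bits

Binary symmetric channel: C = 1 − h₂(ε) where h₂ is the binary entropy function.
h₂(0.163) = −0.163·log₂0.163 − 0.837·log₂0.837 = 0.6414.
C = 1 − 0.6414 = 0.3586 bits per channel use.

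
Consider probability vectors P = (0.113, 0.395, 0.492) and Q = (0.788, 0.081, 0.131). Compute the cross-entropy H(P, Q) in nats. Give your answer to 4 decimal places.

2.0197 nats

H(P,Q) = −Σ p·ln q.
  −0.113·ln(0.788) = 0.02692
  −0.395·ln(0.081) = 0.99276
  −0.492·ln(0.131) = 1.00002
H(P,Q) = 2.0197 nats.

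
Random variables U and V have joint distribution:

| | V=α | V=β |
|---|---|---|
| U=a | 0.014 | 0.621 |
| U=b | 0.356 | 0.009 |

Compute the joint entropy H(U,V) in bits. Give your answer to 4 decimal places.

1.1047 bits

H(U,V) = −Σ p(x,y)·log₂ p(x,y) over all 4 cells.
  cell (a,α): −0.014·log₂0.014 = 0.08622
  cell (a,β): −0.621·log₂0.621 = 0.42683
  cell (b,α): −0.356·log₂0.356 = 0.53046
  cell (b,β): −0.009·log₂0.009 = 0.06116
Sum = 1.1047 bits.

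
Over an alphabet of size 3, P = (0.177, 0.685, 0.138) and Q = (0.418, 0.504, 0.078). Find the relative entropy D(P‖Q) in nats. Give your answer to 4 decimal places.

0.1368 nats

D(P‖Q) = Σ p·ln(p/q).
  0.177·ln(0.177/0.418) = -0.15210
  0.685·ln(0.685/0.504) = 0.21019
  0.138·ln(0.138/0.078) = 0.07874
D(P‖Q) = 0.1368 nats.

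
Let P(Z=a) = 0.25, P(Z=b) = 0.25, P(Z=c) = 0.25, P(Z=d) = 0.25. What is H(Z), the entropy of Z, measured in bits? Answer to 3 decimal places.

2.000 bits

H(Z) = −Σ p·log₂ p.
  −(0.25)·log₂(0.25) = 0.5000
  −(0.25)·log₂(0.25) = 0.5000
  −(0.25)·log₂(0.25) = 0.5000
  −(0.25)·log₂(0.25) = 0.5000
Sum: 0.5000 + 0.5000 + 0.5000 + 0.5000 = 2.000 bits.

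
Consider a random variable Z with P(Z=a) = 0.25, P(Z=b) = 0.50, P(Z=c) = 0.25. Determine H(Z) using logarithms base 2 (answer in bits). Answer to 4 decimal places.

H(Z) = −Σ p·log₂ p.
  −(0.25)·log₂(0.25) = 0.50000
  −(0.50)·log₂(0.50) = 0.50000
  −(0.25)·log₂(0.25) = 0.50000
Sum: 0.50000 + 0.50000 + 0.50000 = 1.5000 bits.

1.5000 bits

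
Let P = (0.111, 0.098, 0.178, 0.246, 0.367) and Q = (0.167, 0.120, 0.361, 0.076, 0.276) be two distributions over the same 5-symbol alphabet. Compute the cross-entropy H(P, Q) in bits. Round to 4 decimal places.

H(P,Q) = −Σ p·log₂ q.
  −0.111·log₂(0.167) = 0.28661
  −0.098·log₂(0.120) = 0.29977
  −0.178·log₂(0.361) = 0.26165
  −0.246·log₂(0.076) = 0.91459
  −0.367·log₂(0.276) = 0.68161
H(P,Q) = 2.4442 bits.

2.4442 bits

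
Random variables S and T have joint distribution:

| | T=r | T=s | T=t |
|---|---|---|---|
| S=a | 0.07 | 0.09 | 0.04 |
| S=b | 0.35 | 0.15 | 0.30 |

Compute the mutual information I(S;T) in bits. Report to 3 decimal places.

0.042 bits

Marginals: p(S) = (0.2000, 0.8000), p(T) = (0.4200, 0.2400, 0.3400).
I(S;T) = Σ p(x,y)·log₂[p(x,y)/(p(x)p(y))].
  (a,r): 0.07·log₂(0.8333) = -0.0184
  (a,s): 0.09·log₂(1.8750) = 0.0816
  (a,t): 0.04·log₂(0.5882) = -0.0306
  (b,r): 0.35·log₂(1.0417) = 0.0206
  (b,s): 0.15·log₂(0.7813) = -0.0534
  (b,t): 0.30·log₂(1.1029) = 0.0424
Sum = 0.042 bits.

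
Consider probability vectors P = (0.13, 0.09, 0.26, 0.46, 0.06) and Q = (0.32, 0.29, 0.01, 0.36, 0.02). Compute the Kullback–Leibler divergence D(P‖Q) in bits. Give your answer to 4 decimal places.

D(P‖Q) = Σ p·log₂(p/q).
  0.13·log₂(0.13/0.32) = -0.16894
  0.09·log₂(0.09/0.29) = -0.15193
  0.26·log₂(0.26/0.01) = 1.22211
  0.46·log₂(0.46/0.36) = 0.16267
  0.06·log₂(0.06/0.02) = 0.09510
D(P‖Q) = 1.1590 bits.

1.1590 bits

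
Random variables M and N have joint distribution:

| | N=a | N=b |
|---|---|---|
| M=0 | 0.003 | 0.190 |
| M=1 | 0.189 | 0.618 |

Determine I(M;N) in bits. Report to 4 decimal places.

Marginals: p(M) = (0.1930, 0.8070), p(N) = (0.1920, 0.8080).
I(M;N) = Σ p(x,y)·log₂[p(x,y)/(p(x)p(y))].
  (0,a): 0.003·log₂(0.0810) = -0.01088
  (0,b): 0.190·log₂(1.2184) = 0.05414
  (1,a): 0.189·log₂(1.2198) = 0.05417
  (1,b): 0.618·log₂(0.9478) = -0.04783
Sum = 0.0496 bits.

0.0496 bits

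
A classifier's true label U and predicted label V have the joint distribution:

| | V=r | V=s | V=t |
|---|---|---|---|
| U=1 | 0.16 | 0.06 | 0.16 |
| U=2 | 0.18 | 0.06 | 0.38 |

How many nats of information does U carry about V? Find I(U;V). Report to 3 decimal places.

Marginals: p(U) = (0.3800, 0.6200), p(V) = (0.3400, 0.1200, 0.5400).
I(U;V) = Σ p(x,y)·ln[p(x,y)/(p(x)p(y))].
  (1,r): 0.16·ln(1.2384) = 0.0342
  (1,s): 0.06·ln(1.3158) = 0.0165
  (1,t): 0.16·ln(0.7797) = -0.0398
  (2,r): 0.18·ln(0.8539) = -0.0284
  (2,s): 0.06·ln(0.8065) = -0.0129
  (2,t): 0.38·ln(1.1350) = 0.0481
Sum = 0.018 nats.

0.018 nats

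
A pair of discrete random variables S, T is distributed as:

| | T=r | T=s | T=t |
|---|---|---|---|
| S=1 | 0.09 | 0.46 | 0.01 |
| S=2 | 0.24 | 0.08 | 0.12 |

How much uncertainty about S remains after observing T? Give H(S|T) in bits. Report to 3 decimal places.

Marginals: p(S) = (0.5600, 0.4400), p(T) = (0.3300, 0.5400, 0.1300).
H(S|T) = Σ p(T) · H(S|T=·).
  T=r: p=0.3300, H(S|T=r) = 0.8454
  T=s: p=0.5400, H(S|T=s) = 0.6052
  T=t: p=0.1300, H(S|T=t) = 0.3912
Weighted sum = 0.657 bits.

0.657 bits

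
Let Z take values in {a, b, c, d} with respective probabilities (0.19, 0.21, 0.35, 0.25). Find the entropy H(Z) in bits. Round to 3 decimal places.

H(Z) = −Σ p·log₂ p.
  −(0.19)·log₂(0.19) = 0.4552
  −(0.21)·log₂(0.21) = 0.4728
  −(0.35)·log₂(0.35) = 0.5301
  −(0.25)·log₂(0.25) = 0.5000
Sum: 0.4552 + 0.4728 + 0.5301 + 0.5000 = 1.958 bits.

1.958 bits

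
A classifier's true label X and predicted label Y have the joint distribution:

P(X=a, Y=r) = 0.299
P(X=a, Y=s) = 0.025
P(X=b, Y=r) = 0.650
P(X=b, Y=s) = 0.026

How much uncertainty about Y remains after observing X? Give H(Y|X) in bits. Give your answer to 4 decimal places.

Marginals: p(X) = (0.3240, 0.6760), p(Y) = (0.9490, 0.0510).
H(Y|X) = Σ p(X) · H(Y|X=·).
  X=a: p=0.3240, H(Y|X=a) = 0.3921
  X=b: p=0.6760, H(Y|X=b) = 0.2352
Weighted sum = 0.2860 bits.

0.2860 bits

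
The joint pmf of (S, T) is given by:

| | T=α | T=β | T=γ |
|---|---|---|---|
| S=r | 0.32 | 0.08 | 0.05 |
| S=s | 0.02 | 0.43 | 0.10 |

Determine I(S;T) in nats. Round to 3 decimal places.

Marginals: p(S) = (0.4500, 0.5500), p(T) = (0.3400, 0.5100, 0.1500).
I(S;T) = Σ p(x,y)·ln[p(x,y)/(p(x)p(y))].
  (r,α): 0.32·ln(2.0915) = 0.2361
  (r,β): 0.08·ln(0.3486) = -0.0843
  (r,γ): 0.05·ln(0.7407) = -0.0150
  (s,α): 0.02·ln(0.1070) = -0.0447
  (s,β): 0.43·ln(1.5330) = 0.1837
  (s,γ): 0.10·ln(1.2121) = 0.0192
Sum = 0.295 nats.

0.295 nats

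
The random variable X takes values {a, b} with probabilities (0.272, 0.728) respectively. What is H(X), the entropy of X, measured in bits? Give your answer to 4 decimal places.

0.8443 bits

H(X) = −Σ p·log₂ p.
  −(0.272)·log₂(0.272) = 0.51090
  −(0.728)·log₂(0.728) = 0.33342
Sum: 0.51090 + 0.33342 = 0.8443 bits.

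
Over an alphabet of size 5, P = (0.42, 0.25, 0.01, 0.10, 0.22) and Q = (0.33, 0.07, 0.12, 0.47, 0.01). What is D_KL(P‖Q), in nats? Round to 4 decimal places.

D(P‖Q) = Σ p·ln(p/q).
  0.42·ln(0.42/0.33) = 0.10129
  0.25·ln(0.25/0.07) = 0.31824
  0.01·ln(0.01/0.12) = -0.02485
  0.10·ln(0.10/0.47) = -0.15476
  0.22·ln(0.22/0.01) = 0.68003
D(P‖Q) = 0.9200 nats.

0.9200 nats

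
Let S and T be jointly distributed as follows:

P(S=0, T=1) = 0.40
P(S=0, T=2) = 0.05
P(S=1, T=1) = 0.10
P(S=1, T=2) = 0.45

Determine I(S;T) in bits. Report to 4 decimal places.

Marginals: p(S) = (0.4500, 0.5500), p(T) = (0.5000, 0.5000).
I(S;T) = H(S) + H(T) − H(S,T).
H(S) = 0.9928, H(T) = 1.0000, H(S,T) = 1.5955.
I(S;T) = 0.9928 + 1.0000 − 1.5955 = 0.3973 bits.

0.3973 bits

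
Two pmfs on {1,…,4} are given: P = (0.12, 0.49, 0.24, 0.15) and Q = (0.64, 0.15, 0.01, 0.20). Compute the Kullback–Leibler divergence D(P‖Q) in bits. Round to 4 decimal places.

1.5852 bits

D(P‖Q) = Σ p·log₂(p/q).
  0.12·log₂(0.12/0.64) = -0.28980
  0.49·log₂(0.49/0.15) = 0.83683
  0.24·log₂(0.24/0.01) = 1.10039
  0.15·log₂(0.15/0.20) = -0.06226
D(P‖Q) = 1.5852 bits.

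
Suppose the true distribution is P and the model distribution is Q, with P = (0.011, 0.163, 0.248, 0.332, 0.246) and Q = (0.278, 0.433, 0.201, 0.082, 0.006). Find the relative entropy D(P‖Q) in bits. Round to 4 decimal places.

1.7819 bits

D(P‖Q) = Σ p·log₂(p/q).
  0.011·log₂(0.011/0.278) = -0.05125
  0.163·log₂(0.163/0.433) = -0.22975
  0.248·log₂(0.248/0.201) = 0.07518
  0.332·log₂(0.332/0.082) = 0.66981
  0.246·log₂(0.246/0.006) = 1.31796
D(P‖Q) = 1.7819 bits.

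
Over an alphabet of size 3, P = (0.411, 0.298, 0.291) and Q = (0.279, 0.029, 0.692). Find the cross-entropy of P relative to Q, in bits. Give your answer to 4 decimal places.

H(P,Q) = −Σ p·log₂ q.
  −0.411·log₂(0.279) = 0.75692
  −0.298·log₂(0.029) = 1.52213
  −0.291·log₂(0.692) = 0.15457
H(P,Q) = 2.4336 bits.

2.4336 bits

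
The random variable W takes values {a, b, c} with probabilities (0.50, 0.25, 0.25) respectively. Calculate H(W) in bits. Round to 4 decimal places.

1.5000 bits

H(W) = −Σ p·log₂ p.
  −(0.50)·log₂(0.50) = 0.50000
  −(0.25)·log₂(0.25) = 0.50000
  −(0.25)·log₂(0.25) = 0.50000
Sum: 0.50000 + 0.50000 + 0.50000 = 1.5000 bits.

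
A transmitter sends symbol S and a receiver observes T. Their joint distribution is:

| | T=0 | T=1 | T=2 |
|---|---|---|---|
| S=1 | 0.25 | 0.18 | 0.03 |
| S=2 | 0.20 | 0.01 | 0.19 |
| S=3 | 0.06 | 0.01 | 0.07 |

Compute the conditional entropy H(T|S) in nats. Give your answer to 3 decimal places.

Marginals: p(S) = (0.4600, 0.4000, 0.1400), p(T) = (0.5100, 0.2000, 0.2900).
H(T|S) = Σ p(S) · H(T|S=·).
  S=1: p=0.4600, H(T|S=1) = 0.8766
  S=2: p=0.4000, H(T|S=2) = 0.7924
  S=3: p=0.1400, H(T|S=3) = 0.8982
Weighted sum = 0.846 nats.

0.846 nats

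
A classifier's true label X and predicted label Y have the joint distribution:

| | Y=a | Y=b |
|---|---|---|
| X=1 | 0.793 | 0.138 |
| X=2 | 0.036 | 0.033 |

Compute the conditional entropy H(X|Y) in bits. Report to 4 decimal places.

0.3347 bits

Chain rule: H(X|Y) = H(X,Y) − H(Y).
Marginals: p(X) = (0.9310, 0.0690), p(Y) = (0.8290, 0.1710).
H(X,Y) = 0.9947 bits; H(Y) = 0.6600 bits.
H(X|Y) = 0.9947 − 0.6600 = 0.3347 bits.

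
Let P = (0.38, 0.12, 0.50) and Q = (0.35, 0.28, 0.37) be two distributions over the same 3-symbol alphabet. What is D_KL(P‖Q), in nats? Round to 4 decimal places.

0.0801 nats

D(P‖Q) = Σ p·ln(p/q).
  0.38·ln(0.38/0.35) = 0.03125
  0.12·ln(0.12/0.28) = -0.10168
  0.50·ln(0.50/0.37) = 0.15055
D(P‖Q) = 0.0801 nats.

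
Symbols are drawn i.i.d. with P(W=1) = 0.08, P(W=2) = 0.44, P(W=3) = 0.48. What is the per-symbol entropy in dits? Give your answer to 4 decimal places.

0.3976 dits

H(W) = −Σ p·log₁₀ p.
  −(0.08)·log₁₀(0.08) = 0.08775
  −(0.44)·log₁₀(0.44) = 0.15688
  −(0.48)·log₁₀(0.48) = 0.15300
Sum: 0.08775 + 0.15688 + 0.15300 = 0.3976 dits.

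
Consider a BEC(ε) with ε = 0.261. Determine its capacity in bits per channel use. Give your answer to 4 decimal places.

Binary erasure channel: capacity C = 1 − ε.
C = 1 − 0.261 = 0.7390 bits per channel use.

0.7390 bits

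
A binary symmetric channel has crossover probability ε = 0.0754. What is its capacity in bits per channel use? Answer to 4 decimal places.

Binary symmetric channel: C = 1 − h₂(ε) where h₂ is the binary entropy function.
h₂(0.0754) = −0.0754·log₂0.0754 − 0.9246·log₂0.9246 = 0.3858.
C = 1 − 0.3858 = 0.6142 bits per channel use.

0.6142 bits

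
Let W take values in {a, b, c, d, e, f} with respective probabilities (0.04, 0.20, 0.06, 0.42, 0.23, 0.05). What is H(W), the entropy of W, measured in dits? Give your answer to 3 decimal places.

0.639 dits

H(W) = −Σ p·log₁₀ p.
  −(0.04)·log₁₀(0.04) = 0.0559
  −(0.20)·log₁₀(0.20) = 0.1398
  −(0.06)·log₁₀(0.06) = 0.0733
  −(0.42)·log₁₀(0.42) = 0.1582
  −(0.23)·log₁₀(0.23) = 0.1468
  −(0.05)·log₁₀(0.05) = 0.0651
Sum: 0.0559 + 0.1398 + 0.0733 + 0.1582 + 0.1468 + 0.0651 = 0.639 dits.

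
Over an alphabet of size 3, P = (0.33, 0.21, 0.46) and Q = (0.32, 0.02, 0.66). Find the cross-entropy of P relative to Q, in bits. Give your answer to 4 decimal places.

2.0034 bits

H(P,Q) = −Σ p·log₂ q.
  −0.33·log₂(0.32) = 0.54247
  −0.21·log₂(0.02) = 1.18521
  −0.46·log₂(0.66) = 0.27575
H(P,Q) = 2.0034 bits.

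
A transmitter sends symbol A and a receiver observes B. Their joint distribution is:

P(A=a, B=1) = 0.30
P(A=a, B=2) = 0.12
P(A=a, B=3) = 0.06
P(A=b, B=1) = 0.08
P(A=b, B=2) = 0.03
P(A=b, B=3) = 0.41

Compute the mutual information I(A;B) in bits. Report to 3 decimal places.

Marginals: p(A) = (0.4800, 0.5200), p(B) = (0.3800, 0.1500, 0.4700).
I(A;B) = Σ p(x,y)·log₂[p(x,y)/(p(x)p(y))].
  (a,1): 0.30·log₂(1.6447) = 0.2154
  (a,2): 0.12·log₂(1.6667) = 0.0884
  (a,3): 0.06·log₂(0.2660) = -0.1146
  (b,1): 0.08·log₂(0.4049) = -0.1044
  (b,2): 0.03·log₂(0.3846) = -0.0414
  (b,3): 0.41·log₂(1.6776) = 0.3060
Sum = 0.349 bits.

0.349 bits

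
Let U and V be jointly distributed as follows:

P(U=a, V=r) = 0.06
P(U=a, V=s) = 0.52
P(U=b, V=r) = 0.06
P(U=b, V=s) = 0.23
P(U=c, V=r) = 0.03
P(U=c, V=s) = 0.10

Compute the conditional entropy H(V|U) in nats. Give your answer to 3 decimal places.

Marginals: p(U) = (0.5800, 0.2900, 0.1300), p(V) = (0.1500, 0.8500).
H(V|U) = Σ p(U) · H(V|U=·).
  U=a: p=0.5800, H(V|U=a) = 0.3326
  U=b: p=0.2900, H(V|U=b) = 0.5098
  U=c: p=0.1300, H(V|U=c) = 0.5402
Weighted sum = 0.411 nats.

0.411 nats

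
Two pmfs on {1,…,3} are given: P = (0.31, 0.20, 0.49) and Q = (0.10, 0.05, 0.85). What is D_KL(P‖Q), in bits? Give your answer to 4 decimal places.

D(P‖Q) = Σ p·log₂(p/q).
  0.31·log₂(0.31/0.10) = 0.50600
  0.20·log₂(0.20/0.05) = 0.40000
  0.49·log₂(0.49/0.85) = -0.38939
D(P‖Q) = 0.5166 bits.

0.5166 bits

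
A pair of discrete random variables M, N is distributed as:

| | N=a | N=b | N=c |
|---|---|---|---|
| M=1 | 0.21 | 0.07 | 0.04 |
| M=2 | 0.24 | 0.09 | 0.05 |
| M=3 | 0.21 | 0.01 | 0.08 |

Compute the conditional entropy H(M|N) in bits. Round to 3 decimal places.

Chain rule: H(M|N) = H(M,N) − H(N).
Marginals: p(M) = (0.3200, 0.3800, 0.3000), p(N) = (0.6600, 0.1700, 0.1700).
H(M,N) = 2.7808 bits; H(N) = 1.2648 bits.
H(M|N) = 2.7808 − 1.2648 = 1.516 bits.

1.516 bits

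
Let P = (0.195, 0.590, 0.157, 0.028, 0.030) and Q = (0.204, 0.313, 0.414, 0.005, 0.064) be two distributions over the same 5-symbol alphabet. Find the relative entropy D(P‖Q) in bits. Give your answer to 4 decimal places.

0.3441 bits

D(P‖Q) = Σ p·log₂(p/q).
  0.195·log₂(0.195/0.204) = -0.01269
  0.590·log₂(0.590/0.313) = 0.53959
  0.157·log₂(0.157/0.414) = -0.21962
  0.028·log₂(0.028/0.005) = 0.06959
  0.030·log₂(0.030/0.064) = -0.03279
D(P‖Q) = 0.3441 bits.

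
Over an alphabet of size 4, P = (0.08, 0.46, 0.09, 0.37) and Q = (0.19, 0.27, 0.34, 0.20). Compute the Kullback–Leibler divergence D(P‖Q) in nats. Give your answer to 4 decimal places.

0.2839 nats

D(P‖Q) = Σ p·ln(p/q).
  0.08·ln(0.08/0.19) = -0.06920
  0.46·ln(0.46/0.27) = 0.24509
  0.09·ln(0.09/0.34) = -0.11962
  0.37·ln(0.37/0.20) = 0.22762
D(P‖Q) = 0.2839 nats.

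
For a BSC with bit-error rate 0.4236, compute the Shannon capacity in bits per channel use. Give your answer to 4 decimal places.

0.0169 bits

Binary symmetric channel: C = 1 − h₂(ε) where h₂ is the binary entropy function.
h₂(0.4236) = −0.4236·log₂0.4236 − 0.5764·log₂0.5764 = 0.9831.
C = 1 − 0.9831 = 0.0169 bits per channel use.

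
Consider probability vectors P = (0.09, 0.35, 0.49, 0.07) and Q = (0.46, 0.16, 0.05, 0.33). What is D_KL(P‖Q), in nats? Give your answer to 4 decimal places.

D(P‖Q) = Σ p·ln(p/q).
  0.09·ln(0.09/0.46) = -0.14683
  0.35·ln(0.35/0.16) = 0.27397
  0.49·ln(0.49/0.05) = 1.11837
  0.07·ln(0.07/0.33) = -0.10854
D(P‖Q) = 1.1370 nats.

1.1370 nats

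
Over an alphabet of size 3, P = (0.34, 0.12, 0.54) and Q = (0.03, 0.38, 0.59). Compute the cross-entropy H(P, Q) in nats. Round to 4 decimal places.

1.5933 nats

H(P,Q) = −Σ p·ln q.
  −0.34·ln(0.03) = 1.19223
  −0.12·ln(0.38) = 0.11611
  −0.54·ln(0.59) = 0.28492
H(P,Q) = 1.5933 nats.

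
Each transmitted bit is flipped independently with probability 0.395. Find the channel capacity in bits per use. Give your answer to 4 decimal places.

0.0320 bits

Binary symmetric channel: C = 1 − h₂(ε) where h₂ is the binary entropy function.
h₂(0.395) = −0.395·log₂0.395 − 0.605·log₂0.605 = 0.9680.
C = 1 − 0.9680 = 0.0320 bits per channel use.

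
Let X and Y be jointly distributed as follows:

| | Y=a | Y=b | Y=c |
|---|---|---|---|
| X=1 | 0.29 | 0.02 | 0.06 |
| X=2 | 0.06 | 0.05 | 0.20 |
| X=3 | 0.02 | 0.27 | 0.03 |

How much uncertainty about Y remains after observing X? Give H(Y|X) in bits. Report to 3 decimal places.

Chain rule: H(Y|X) = H(X,Y) − H(X).
Marginals: p(X) = (0.3700, 0.3100, 0.3200), p(Y) = (0.3700, 0.3400, 0.2900).
H(X,Y) = 2.5730 bits; H(X) = 1.5806 bits.
H(Y|X) = 2.5730 − 1.5806 = 0.992 bits.

0.992 bits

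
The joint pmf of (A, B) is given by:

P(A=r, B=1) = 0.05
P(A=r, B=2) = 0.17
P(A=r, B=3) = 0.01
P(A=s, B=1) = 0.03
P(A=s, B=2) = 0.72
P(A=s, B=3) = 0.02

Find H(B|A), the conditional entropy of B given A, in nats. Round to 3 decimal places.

0.378 nats

Chain rule: H(B|A) = H(A,B) − H(A).
Marginals: p(A) = (0.2300, 0.7700), p(B) = (0.0800, 0.8900, 0.0300).
H(A,B) = 0.9170 nats; H(A) = 0.5393 nats.
H(B|A) = 0.9170 − 0.5393 = 0.378 nats.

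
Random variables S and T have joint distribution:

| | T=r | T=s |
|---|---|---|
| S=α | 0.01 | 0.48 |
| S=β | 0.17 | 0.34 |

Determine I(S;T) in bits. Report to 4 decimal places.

Marginals: p(S) = (0.4900, 0.5100), p(T) = (0.1800, 0.8200).
I(S;T) = H(S) + H(T) − H(S,T).
H(S) = 0.9997, H(T) = 0.6801, H(S,T) = 1.5385.
I(S;T) = 0.9997 + 0.6801 − 1.5385 = 0.1413 bits.

0.1413 bits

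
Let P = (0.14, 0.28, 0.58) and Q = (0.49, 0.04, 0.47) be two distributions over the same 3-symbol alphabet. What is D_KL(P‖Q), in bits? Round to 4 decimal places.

0.7090 bits

D(P‖Q) = Σ p·log₂(p/q).
  0.14·log₂(0.14/0.49) = -0.25303
  0.28·log₂(0.28/0.04) = 0.78606
  0.58·log₂(0.58/0.47) = 0.17597
D(P‖Q) = 0.7090 bits.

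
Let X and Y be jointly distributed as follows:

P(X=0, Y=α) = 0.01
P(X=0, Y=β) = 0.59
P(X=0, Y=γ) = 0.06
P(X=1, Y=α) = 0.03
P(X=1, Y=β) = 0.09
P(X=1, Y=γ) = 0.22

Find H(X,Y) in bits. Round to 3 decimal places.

H(X,Y) = −Σ p(x,y)·log₂ p(x,y) over all 6 cells.
  cell (0,α): −0.01·log₂0.01 = 0.0664
  cell (0,β): −0.59·log₂0.59 = 0.4491
  cell (0,γ): −0.06·log₂0.06 = 0.2435
  cell (1,α): −0.03·log₂0.03 = 0.1518
  cell (1,β): −0.09·log₂0.09 = 0.3127
  cell (1,γ): −0.22·log₂0.22 = 0.4806
Sum = 1.704 bits.

1.704 bits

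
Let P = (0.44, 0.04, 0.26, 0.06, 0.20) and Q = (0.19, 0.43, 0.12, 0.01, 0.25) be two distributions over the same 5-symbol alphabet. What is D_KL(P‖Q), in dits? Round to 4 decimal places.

0.2338 dits

D(P‖Q) = Σ p·log₁₀(p/q).
  0.44·log₁₀(0.44/0.19) = 0.16047
  0.04·log₁₀(0.04/0.43) = -0.04126
  0.26·log₁₀(0.26/0.12) = 0.08731
  0.06·log₁₀(0.06/0.01) = 0.04669
  0.20·log₁₀(0.20/0.25) = -0.01938
D(P‖Q) = 0.2338 dits.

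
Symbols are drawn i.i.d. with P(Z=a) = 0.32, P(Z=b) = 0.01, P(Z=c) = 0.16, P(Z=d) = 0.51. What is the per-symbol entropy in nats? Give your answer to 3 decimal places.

1.047 nats

H(Z) = −Σ p·ln p.
  −(0.32)·ln(0.32) = 0.3646
  −(0.01)·ln(0.01) = 0.0461
  −(0.16)·ln(0.16) = 0.2932
  −(0.51)·ln(0.51) = 0.3434
Sum: 0.3646 + 0.0461 + 0.2932 + 0.3434 = 1.047 nats.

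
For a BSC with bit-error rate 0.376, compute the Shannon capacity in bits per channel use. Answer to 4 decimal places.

Binary symmetric channel: C = 1 − h₂(ε) where h₂ is the binary entropy function.
h₂(0.376) = −0.376·log₂0.376 − 0.624·log₂0.624 = 0.9552.
C = 1 − 0.9552 = 0.0448 bits per channel use.

0.0448 bits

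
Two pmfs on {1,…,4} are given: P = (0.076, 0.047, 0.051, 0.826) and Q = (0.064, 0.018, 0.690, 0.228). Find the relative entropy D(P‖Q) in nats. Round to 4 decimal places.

D(P‖Q) = Σ p·ln(p/q).
  0.076·ln(0.076/0.064) = 0.01306
  0.047·ln(0.047/0.018) = 0.04511
  0.051·ln(0.051/0.690) = -0.13285
  0.826·ln(0.826/0.228) = 1.06327
D(P‖Q) = 0.9886 nats.

0.9886 nats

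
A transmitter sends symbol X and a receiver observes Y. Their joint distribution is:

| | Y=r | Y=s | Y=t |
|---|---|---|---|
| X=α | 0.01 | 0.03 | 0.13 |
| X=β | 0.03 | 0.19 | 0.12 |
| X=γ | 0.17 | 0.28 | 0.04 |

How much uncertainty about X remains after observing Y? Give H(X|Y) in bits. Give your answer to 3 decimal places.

Chain rule: H(X|Y) = H(X,Y) − H(Y).
Marginals: p(X) = (0.1700, 0.3400, 0.4900), p(Y) = (0.2100, 0.5000, 0.2900).
H(X,Y) = 2.7095 bits; H(Y) = 1.4907 bits.
H(X|Y) = 2.7095 − 1.4907 = 1.219 bits.

1.219 bits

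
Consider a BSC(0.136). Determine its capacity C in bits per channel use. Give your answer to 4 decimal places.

0.4263 bits

Binary symmetric channel: C = 1 − h₂(ε) where h₂ is the binary entropy function.
h₂(0.136) = −0.136·log₂0.136 − 0.864·log₂0.864 = 0.5737.
C = 1 − 0.5737 = 0.4263 bits per channel use.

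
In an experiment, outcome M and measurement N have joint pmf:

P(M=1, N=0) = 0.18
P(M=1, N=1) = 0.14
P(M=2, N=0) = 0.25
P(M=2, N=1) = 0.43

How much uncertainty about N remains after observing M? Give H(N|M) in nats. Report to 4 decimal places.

0.6665 nats

Chain rule: H(N|M) = H(M,N) − H(M).
Marginals: p(M) = (0.3200, 0.6800), p(N) = (0.4300, 0.5700).
H(M,N) = 1.2934 nats; H(M) = 0.6269 nats.
H(N|M) = 1.2934 − 0.6269 = 0.6665 nats.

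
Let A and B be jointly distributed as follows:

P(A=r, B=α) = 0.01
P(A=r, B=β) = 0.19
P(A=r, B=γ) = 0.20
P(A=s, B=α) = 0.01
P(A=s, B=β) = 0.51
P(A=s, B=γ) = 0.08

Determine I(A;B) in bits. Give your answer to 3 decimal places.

0.119 bits

Marginals: p(A) = (0.4000, 0.6000), p(B) = (0.0200, 0.7000, 0.2800).
I(A;B) = Σ p(x,y)·log₂[p(x,y)/(p(x)p(y))].
  (r,α): 0.01·log₂(1.2500) = 0.0032
  (r,β): 0.19·log₂(0.6786) = -0.1063
  (r,γ): 0.20·log₂(1.7857) = 0.1673
  (s,α): 0.01·log₂(0.8333) = -0.0026
  (s,β): 0.51·log₂(1.2143) = 0.1429
  (s,γ): 0.08·log₂(0.4762) = -0.0856
Sum = 0.119 bits.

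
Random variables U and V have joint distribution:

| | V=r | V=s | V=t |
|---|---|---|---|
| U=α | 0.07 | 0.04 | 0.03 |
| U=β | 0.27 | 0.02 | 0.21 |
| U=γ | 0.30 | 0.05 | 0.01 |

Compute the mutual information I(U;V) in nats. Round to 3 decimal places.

0.128 nats

Marginals: p(U) = (0.1400, 0.5000, 0.3600), p(V) = (0.6400, 0.1100, 0.2500).
I(U;V) = Σ p(x,y)·ln[p(x,y)/(p(x)p(y))].
  (α,r): 0.07·ln(0.7812) = -0.0173
  (α,s): 0.04·ln(2.5974) = 0.0382
  (α,t): 0.03·ln(0.8571) = -0.0046
  (β,r): 0.27·ln(0.8438) = -0.0459
  (β,s): 0.02·ln(0.3636) = -0.0202
  (β,t): 0.21·ln(1.6800) = 0.1089
  (γ,r): 0.30·ln(1.3021) = 0.0792
  (γ,s): 0.05·ln(1.2626) = 0.0117
  (γ,t): 0.01·ln(0.1111) = -0.0220
Sum = 0.128 nats.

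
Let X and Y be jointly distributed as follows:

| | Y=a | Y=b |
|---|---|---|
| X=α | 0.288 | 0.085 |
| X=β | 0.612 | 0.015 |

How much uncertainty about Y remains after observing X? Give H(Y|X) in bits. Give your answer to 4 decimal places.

0.3910 bits

Marginals: p(X) = (0.3730, 0.6270), p(Y) = (0.9000, 0.1000).
H(Y|X) = Σ p(X) · H(Y|X=·).
  X=α: p=0.3730, H(Y|X=α) = 0.7743
  X=β: p=0.6270, H(Y|X=β) = 0.1629
Weighted sum = 0.3910 bits.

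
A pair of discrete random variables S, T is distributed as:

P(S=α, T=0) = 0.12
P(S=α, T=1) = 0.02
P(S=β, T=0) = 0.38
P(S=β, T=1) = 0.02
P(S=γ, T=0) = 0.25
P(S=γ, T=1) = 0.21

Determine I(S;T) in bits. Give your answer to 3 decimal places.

0.156 bits

Marginals: p(S) = (0.1400, 0.4000, 0.4600), p(T) = (0.7500, 0.2500).
I(S;T) = H(S) + H(T) − H(S,T).
H(S) = 1.4412, H(T) = 0.8113, H(S,T) = 2.0961.
I(S;T) = 1.4412 + 0.8113 − 2.0961 = 0.156 bits.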